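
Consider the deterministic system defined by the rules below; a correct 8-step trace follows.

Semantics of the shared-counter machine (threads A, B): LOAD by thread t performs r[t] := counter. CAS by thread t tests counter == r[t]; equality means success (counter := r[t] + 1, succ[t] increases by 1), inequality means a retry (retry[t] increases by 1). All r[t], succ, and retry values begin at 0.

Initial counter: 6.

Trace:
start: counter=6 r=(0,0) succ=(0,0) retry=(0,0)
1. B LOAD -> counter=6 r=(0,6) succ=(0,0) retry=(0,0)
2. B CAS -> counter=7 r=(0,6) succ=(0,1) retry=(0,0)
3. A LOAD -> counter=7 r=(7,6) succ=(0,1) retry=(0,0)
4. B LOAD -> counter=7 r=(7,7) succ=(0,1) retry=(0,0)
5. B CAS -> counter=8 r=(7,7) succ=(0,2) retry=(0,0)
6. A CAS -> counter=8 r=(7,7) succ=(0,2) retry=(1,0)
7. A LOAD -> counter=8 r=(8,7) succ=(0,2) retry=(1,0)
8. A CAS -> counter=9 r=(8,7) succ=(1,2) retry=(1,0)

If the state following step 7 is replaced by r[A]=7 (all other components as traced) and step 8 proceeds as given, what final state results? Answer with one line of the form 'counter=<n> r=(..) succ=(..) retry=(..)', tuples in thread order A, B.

state after step 7 := counter=8 r=(7,7) succ=(0,2) retry=(1,0)
8. A CAS -> counter=8 r=(7,7) succ=(0,2) retry=(2,0)

counter=8 r=(7,7) succ=(0,2) retry=(2,0)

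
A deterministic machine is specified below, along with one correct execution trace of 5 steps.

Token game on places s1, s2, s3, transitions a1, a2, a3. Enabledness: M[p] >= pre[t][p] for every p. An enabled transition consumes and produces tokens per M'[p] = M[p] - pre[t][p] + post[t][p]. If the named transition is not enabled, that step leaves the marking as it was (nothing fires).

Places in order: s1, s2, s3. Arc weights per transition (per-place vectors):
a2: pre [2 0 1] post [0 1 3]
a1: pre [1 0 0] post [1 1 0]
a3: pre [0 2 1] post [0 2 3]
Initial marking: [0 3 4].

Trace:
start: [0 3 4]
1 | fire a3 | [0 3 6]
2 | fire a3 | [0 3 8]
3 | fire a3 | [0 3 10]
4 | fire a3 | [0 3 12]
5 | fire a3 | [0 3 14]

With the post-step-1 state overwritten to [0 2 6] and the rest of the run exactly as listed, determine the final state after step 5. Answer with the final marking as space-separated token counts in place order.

state after step 1 := [0 2 6]
2 | fire a3 | [0 2 8]
3 | fire a3 | [0 2 10]
4 | fire a3 | [0 2 12]
5 | fire a3 | [0 2 14]

0 2 14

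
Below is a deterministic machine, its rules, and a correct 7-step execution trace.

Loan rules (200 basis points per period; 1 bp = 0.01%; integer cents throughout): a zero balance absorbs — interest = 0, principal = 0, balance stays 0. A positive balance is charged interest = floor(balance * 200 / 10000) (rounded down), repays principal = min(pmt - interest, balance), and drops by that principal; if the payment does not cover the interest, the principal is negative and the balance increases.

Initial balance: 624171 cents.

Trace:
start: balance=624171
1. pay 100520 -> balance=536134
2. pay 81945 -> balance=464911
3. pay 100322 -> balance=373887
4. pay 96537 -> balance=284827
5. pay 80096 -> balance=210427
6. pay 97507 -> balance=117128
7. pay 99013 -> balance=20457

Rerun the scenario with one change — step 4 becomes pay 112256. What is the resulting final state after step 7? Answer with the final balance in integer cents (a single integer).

(re-executing from step 4 with the substitution; state before step 4: balance=373887)
4. pay 112256 -> balance=269108
5. pay 80096 -> balance=194394
6. pay 97507 -> balance=100774
7. pay 99013 -> balance=3776

3776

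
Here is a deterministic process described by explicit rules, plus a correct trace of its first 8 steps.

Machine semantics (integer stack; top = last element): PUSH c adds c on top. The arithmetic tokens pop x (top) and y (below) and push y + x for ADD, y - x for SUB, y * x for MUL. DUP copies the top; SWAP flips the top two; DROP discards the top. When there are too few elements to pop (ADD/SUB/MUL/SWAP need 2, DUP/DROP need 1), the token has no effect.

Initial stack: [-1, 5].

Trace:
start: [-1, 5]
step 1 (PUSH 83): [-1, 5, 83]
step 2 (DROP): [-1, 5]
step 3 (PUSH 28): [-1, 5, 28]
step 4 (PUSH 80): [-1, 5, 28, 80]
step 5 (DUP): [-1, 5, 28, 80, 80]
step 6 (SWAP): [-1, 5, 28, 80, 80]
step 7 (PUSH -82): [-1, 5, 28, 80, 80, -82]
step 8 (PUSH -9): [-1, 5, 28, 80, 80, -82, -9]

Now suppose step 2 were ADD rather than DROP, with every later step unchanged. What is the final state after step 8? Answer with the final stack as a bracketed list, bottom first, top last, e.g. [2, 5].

(re-executing from step 2 with the substitution; state before step 2: [-1, 5, 83])
step 2 (ADD): [-1, 88]
step 3 (PUSH 28): [-1, 88, 28]
step 4 (PUSH 80): [-1, 88, 28, 80]
step 5 (DUP): [-1, 88, 28, 80, 80]
step 6 (SWAP): [-1, 88, 28, 80, 80]
step 7 (PUSH -82): [-1, 88, 28, 80, 80, -82]
step 8 (PUSH -9): [-1, 88, 28, 80, 80, -82, -9]

[-1, 88, 28, 80, 80, -82, -9]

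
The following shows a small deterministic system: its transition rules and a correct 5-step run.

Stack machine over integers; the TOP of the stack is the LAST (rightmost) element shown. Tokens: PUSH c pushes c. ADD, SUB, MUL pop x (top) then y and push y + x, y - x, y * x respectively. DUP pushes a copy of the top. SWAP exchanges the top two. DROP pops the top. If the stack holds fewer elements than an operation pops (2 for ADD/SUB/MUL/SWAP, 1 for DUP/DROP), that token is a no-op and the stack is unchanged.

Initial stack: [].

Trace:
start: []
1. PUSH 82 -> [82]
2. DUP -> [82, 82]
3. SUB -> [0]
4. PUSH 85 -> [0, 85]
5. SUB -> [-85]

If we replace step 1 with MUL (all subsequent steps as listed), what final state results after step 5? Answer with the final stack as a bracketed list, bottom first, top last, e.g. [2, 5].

[85]

(re-executing from step 1 with the substitution; state before step 1: [])
1. MUL -> []
2. DUP -> []
3. SUB -> []
4. PUSH 85 -> [85]
5. SUB -> [85]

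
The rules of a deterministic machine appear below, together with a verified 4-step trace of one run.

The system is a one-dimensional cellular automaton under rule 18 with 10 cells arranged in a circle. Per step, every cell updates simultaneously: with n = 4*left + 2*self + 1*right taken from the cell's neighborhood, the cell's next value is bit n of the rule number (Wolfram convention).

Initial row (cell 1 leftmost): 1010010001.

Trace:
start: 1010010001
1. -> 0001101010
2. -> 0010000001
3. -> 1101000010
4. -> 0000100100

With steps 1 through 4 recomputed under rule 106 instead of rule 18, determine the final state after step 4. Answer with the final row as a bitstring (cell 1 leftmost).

0100011011

(re-executing steps 1..4 under rule 106; state before step 1: 1010010001)
1. -> 1100100011
2. -> 0101000110
3. -> 1010001110
4. -> 0100011011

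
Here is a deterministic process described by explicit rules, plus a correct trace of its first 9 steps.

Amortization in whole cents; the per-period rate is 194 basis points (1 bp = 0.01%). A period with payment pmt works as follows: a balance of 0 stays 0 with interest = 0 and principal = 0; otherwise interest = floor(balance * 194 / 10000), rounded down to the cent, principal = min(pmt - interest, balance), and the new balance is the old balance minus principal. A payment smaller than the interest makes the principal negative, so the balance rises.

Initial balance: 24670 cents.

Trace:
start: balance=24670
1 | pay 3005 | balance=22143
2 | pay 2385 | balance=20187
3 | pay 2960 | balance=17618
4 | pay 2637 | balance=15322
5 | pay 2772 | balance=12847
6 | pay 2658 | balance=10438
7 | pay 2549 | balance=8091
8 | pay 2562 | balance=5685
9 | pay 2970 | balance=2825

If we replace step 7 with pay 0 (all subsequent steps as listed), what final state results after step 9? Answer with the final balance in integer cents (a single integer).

5474

(re-executing from step 7 with the substitution; state before step 7: balance=10438)
7 | pay 0 | balance=10640
8 | pay 2562 | balance=8284
9 | pay 2970 | balance=5474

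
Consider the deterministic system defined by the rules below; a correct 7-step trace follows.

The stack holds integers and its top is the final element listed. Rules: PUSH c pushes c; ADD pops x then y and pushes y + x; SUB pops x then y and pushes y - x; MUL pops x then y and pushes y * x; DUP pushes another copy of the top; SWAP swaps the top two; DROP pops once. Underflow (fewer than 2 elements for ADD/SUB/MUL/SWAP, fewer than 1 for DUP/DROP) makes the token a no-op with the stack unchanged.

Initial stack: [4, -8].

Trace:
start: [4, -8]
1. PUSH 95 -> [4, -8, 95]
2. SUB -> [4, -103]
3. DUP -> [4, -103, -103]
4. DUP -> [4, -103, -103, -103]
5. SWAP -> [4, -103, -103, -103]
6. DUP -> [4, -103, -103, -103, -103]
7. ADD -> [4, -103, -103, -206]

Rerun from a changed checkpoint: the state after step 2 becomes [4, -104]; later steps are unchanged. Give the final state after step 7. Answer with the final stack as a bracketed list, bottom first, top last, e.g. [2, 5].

state after step 2 := [4, -104]
3. DUP -> [4, -104, -104]
4. DUP -> [4, -104, -104, -104]
5. SWAP -> [4, -104, -104, -104]
6. DUP -> [4, -104, -104, -104, -104]
7. ADD -> [4, -104, -104, -208]

[4, -104, -104, -208]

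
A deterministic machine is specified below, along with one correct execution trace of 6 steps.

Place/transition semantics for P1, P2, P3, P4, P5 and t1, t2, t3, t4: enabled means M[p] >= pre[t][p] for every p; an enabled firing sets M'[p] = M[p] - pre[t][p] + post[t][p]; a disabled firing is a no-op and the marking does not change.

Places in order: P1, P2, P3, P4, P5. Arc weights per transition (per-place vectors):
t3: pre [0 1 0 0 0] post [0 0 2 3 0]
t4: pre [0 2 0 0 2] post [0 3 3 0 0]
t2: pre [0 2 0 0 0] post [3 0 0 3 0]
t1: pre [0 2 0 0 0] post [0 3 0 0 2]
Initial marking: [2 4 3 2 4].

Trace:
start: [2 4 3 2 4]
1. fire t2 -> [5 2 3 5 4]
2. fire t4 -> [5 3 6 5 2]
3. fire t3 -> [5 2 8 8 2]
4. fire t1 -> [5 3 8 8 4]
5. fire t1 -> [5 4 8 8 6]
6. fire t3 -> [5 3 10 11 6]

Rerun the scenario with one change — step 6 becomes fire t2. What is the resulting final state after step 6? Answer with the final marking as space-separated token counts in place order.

8 2 8 11 6

(re-executing from step 6 with the substitution; state before step 6: [5 4 8 8 6])
6. fire t2 -> [8 2 8 11 6]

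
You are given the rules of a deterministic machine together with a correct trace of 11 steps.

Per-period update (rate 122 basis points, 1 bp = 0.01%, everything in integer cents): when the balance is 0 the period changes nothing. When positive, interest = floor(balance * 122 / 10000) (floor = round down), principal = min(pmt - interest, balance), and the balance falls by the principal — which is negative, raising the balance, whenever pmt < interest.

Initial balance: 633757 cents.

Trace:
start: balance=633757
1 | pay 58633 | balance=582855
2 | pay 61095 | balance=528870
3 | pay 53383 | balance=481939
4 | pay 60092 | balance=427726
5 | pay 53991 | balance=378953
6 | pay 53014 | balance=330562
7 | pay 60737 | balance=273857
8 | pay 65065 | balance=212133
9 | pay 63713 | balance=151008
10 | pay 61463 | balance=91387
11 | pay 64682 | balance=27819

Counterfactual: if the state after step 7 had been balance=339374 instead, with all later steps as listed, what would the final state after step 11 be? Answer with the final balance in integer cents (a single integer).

state after step 7 := balance=339374
8 | pay 65065 | balance=278449
9 | pay 63713 | balance=218133
10 | pay 61463 | balance=159331
11 | pay 64682 | balance=96592

96592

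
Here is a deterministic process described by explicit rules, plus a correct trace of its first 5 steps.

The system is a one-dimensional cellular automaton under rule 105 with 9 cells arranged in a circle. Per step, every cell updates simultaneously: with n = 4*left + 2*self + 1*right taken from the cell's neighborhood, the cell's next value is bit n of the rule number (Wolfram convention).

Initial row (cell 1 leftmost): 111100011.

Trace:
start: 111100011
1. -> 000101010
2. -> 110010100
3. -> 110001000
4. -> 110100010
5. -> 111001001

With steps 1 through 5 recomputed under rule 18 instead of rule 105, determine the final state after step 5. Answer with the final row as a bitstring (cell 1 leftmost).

001000001

(re-executing steps 1..5 under rule 18; state before step 1: 111100011)
1. -> 000010100
2. -> 000100010
3. -> 001010101
4. -> 110000000
5. -> 001000001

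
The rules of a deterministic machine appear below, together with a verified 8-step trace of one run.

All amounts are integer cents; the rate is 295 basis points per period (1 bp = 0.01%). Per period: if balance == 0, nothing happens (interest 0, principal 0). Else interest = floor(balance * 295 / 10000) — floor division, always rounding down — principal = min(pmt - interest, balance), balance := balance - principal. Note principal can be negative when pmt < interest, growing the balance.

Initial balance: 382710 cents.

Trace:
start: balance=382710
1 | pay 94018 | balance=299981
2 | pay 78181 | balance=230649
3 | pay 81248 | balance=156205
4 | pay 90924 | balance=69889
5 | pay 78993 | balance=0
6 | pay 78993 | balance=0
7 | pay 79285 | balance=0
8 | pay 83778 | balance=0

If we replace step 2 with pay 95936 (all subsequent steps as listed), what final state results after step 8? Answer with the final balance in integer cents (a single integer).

0

(re-executing from step 2 with the substitution; state before step 2: balance=299981)
2 | pay 95936 | balance=212894
3 | pay 81248 | balance=137926
4 | pay 90924 | balance=51070
5 | pay 78993 | balance=0
6 | pay 78993 | balance=0
7 | pay 79285 | balance=0
8 | pay 83778 | balance=0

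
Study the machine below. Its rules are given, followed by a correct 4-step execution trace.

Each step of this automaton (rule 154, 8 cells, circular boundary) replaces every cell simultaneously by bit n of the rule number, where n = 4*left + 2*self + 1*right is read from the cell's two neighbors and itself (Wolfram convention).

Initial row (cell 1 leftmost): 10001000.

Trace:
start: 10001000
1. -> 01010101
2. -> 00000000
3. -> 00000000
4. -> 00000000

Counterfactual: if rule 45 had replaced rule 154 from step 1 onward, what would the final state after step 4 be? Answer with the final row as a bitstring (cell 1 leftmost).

(re-executing steps 1..4 under rule 45; state before step 1: 10001000)
1. -> 10101010
2. -> 11111111
3. -> 00000000
4. -> 11111111

11111111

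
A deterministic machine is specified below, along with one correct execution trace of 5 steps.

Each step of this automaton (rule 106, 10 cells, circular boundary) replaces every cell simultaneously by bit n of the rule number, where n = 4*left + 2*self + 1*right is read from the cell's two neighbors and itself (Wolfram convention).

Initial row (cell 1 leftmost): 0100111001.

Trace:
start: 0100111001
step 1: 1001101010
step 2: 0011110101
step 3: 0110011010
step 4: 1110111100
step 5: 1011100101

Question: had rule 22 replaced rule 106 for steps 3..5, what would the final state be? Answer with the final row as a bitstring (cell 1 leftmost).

(re-executing steps 3..5 under rule 22; state before step 3: 0011110101)
step 3: 1100000101
step 4: 0010001100
step 5: 0111010010

0111010010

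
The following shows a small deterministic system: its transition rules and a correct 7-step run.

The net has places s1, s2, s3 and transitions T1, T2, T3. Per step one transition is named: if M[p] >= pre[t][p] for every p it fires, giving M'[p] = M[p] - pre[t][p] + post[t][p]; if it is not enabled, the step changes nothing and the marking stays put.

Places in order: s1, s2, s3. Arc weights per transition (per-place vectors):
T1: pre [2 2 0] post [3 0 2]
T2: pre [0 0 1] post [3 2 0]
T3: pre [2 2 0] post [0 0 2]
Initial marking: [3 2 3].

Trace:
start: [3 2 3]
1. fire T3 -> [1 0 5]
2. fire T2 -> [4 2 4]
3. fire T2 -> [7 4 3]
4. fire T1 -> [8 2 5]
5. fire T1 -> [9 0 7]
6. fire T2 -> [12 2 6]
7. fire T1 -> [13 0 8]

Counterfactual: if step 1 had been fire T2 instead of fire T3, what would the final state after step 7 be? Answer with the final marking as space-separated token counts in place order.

(re-executing from step 1 with the substitution; state before step 1: [3 2 3])
1. fire T2 -> [6 4 2]
2. fire T2 -> [9 6 1]
3. fire T2 -> [12 8 0]
4. fire T1 -> [13 6 2]
5. fire T1 -> [14 4 4]
6. fire T2 -> [17 6 3]
7. fire T1 -> [18 4 5]

18 4 5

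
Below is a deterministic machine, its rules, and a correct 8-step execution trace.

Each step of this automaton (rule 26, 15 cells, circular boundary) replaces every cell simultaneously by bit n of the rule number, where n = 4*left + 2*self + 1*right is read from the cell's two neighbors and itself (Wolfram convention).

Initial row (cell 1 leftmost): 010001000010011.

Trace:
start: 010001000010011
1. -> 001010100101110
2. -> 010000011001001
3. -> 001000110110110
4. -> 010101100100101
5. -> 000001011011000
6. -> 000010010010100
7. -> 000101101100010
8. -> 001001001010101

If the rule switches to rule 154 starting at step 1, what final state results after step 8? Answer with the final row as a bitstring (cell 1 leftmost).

001001101000100

(re-executing steps 1..8 under rule 154; state before step 1: 010001000010011)
1. -> 001010100101110
2. -> 010000011001101
3. -> 001000110111000
4. -> 010101100110100
5. -> 100001011100010
6. -> 010010011010100
7. -> 101101110000010
8. -> 001001101000100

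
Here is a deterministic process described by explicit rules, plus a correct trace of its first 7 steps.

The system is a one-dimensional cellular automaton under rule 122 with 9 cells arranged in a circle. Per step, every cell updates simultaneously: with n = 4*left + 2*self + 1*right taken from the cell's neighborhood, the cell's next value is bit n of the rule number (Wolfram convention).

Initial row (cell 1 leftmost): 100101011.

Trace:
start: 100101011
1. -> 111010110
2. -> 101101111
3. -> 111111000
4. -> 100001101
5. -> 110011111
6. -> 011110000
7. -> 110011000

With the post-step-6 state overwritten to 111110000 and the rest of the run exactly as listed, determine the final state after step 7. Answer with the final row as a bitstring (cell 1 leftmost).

state after step 6 := 111110000
7. -> 100011001

100011001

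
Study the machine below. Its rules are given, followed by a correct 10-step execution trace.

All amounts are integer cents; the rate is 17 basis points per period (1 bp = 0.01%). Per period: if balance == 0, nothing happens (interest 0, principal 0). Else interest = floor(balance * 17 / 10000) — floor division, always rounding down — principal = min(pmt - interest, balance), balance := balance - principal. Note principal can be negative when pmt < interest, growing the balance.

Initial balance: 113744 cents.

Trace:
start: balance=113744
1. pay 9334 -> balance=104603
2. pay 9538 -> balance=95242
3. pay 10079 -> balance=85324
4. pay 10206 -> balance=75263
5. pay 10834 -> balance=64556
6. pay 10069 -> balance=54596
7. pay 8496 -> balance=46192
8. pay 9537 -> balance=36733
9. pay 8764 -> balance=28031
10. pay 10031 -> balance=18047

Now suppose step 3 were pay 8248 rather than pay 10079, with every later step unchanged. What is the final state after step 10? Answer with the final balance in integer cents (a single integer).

(re-executing from step 3 with the substitution; state before step 3: balance=95242)
3. pay 8248 -> balance=87155
4. pay 10206 -> balance=77097
5. pay 10834 -> balance=66394
6. pay 10069 -> balance=56437
7. pay 8496 -> balance=48036
8. pay 9537 -> balance=38580
9. pay 8764 -> balance=29881
10. pay 10031 -> balance=19900

19900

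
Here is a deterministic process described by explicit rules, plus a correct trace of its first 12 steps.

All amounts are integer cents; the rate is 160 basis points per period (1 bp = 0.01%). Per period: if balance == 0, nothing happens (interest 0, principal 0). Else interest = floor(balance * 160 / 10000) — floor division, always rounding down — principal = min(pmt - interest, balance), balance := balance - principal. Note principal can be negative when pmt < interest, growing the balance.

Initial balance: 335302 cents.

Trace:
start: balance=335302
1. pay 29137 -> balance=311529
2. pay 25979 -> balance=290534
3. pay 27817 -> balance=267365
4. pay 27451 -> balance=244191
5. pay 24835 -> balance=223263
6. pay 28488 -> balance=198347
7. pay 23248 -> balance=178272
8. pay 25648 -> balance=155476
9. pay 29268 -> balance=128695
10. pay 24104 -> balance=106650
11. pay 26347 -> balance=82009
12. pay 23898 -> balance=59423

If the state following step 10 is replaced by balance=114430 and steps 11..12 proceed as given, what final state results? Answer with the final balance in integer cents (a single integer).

67453

state after step 10 := balance=114430
11. pay 26347 -> balance=89913
12. pay 23898 -> balance=67453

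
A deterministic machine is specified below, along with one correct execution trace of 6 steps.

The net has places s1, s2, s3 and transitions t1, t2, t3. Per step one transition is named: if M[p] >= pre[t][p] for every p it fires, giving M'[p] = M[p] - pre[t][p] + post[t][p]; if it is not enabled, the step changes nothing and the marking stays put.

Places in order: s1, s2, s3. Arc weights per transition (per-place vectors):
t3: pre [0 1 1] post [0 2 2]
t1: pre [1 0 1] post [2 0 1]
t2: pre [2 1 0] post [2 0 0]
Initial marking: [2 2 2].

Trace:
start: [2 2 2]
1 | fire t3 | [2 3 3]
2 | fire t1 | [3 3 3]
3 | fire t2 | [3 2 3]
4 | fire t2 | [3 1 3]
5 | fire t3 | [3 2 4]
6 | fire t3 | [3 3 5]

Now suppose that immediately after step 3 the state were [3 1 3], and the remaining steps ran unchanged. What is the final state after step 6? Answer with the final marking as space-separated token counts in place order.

3 0 3

state after step 3 := [3 1 3]
4 | fire t2 | [3 0 3]
5 | fire t3 | [3 0 3]
6 | fire t3 | [3 0 3]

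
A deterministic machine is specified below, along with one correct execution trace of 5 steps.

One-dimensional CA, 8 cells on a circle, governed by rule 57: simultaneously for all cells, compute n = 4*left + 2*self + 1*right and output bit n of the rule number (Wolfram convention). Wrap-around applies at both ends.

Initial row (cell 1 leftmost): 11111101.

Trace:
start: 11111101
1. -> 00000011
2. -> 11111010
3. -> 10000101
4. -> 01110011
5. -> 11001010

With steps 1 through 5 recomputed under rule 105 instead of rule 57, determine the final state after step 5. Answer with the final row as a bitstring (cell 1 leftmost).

(re-executing steps 1..5 under rule 105; state before step 1: 11111101)
1. -> 00000111
2. -> 01110101
3. -> 11011010
4. -> 11111101
5. -> 00000111

00000111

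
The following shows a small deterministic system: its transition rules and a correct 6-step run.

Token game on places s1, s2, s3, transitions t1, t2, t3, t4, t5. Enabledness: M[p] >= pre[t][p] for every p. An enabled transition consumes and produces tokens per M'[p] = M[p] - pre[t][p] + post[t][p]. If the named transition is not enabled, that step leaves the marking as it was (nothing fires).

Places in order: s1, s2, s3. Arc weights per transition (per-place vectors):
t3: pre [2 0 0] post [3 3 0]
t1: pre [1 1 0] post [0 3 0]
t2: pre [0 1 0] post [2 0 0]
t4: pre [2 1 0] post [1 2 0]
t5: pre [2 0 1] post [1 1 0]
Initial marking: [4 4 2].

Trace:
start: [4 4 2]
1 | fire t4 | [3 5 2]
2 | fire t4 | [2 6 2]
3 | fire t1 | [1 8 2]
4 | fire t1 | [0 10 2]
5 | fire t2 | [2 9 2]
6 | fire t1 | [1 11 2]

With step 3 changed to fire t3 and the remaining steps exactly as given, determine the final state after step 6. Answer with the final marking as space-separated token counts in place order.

(re-executing from step 3 with the substitution; state before step 3: [2 6 2])
3 | fire t3 | [3 9 2]
4 | fire t1 | [2 11 2]
5 | fire t2 | [4 10 2]
6 | fire t1 | [3 12 2]

3 12 2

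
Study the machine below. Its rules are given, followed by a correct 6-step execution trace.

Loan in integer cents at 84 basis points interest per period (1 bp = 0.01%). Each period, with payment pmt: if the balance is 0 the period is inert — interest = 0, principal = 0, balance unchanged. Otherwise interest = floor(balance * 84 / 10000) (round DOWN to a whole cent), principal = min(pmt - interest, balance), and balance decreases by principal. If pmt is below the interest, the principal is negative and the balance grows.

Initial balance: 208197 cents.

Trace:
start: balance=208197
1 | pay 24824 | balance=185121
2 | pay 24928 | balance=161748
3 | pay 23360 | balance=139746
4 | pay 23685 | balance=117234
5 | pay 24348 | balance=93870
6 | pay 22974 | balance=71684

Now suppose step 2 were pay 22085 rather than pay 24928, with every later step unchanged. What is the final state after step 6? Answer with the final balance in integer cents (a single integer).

(re-executing from step 2 with the substitution; state before step 2: balance=185121)
2 | pay 22085 | balance=164591
3 | pay 23360 | balance=142613
4 | pay 23685 | balance=120125
5 | pay 24348 | balance=96786
6 | pay 22974 | balance=74625

74625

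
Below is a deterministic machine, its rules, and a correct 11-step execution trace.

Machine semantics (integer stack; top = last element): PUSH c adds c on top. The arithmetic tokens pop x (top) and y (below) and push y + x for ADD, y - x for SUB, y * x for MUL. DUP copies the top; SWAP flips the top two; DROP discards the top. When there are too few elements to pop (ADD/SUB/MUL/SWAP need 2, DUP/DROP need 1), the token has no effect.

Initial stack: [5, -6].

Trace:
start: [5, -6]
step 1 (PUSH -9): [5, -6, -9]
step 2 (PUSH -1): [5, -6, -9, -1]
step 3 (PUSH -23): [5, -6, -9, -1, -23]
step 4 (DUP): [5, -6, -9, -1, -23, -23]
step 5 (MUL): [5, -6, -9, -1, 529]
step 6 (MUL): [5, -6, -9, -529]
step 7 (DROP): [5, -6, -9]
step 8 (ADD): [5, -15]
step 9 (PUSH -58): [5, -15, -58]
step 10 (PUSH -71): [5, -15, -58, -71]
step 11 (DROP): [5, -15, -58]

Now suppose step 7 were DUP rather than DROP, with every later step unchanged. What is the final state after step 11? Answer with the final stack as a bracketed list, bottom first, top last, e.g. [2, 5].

[5, -6, -9, -1058, -58]

(re-executing from step 7 with the substitution; state before step 7: [5, -6, -9, -529])
step 7 (DUP): [5, -6, -9, -529, -529]
step 8 (ADD): [5, -6, -9, -1058]
step 9 (PUSH -58): [5, -6, -9, -1058, -58]
step 10 (PUSH -71): [5, -6, -9, -1058, -58, -71]
step 11 (DROP): [5, -6, -9, -1058, -58]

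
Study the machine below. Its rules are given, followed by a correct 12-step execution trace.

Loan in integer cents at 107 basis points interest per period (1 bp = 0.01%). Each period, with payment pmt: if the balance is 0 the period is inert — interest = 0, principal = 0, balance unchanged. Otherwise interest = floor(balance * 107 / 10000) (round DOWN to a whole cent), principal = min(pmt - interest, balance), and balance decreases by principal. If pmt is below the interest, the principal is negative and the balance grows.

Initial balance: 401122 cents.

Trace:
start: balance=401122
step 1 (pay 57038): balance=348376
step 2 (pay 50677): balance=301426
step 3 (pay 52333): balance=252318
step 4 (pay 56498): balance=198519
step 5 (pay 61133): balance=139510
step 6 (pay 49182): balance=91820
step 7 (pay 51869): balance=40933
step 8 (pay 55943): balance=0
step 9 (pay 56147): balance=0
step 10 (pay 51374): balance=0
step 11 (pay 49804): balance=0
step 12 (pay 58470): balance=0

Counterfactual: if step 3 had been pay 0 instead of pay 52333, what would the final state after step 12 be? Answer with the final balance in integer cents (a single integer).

0

(re-executing from step 3 with the substitution; state before step 3: balance=301426)
step 3 (pay 0): balance=304651
step 4 (pay 56498): balance=251412
step 5 (pay 61133): balance=192969
step 6 (pay 49182): balance=145851
step 7 (pay 51869): balance=95542
step 8 (pay 55943): balance=40621
step 9 (pay 56147): balance=0
step 10 (pay 51374): balance=0
step 11 (pay 49804): balance=0
step 12 (pay 58470): balance=0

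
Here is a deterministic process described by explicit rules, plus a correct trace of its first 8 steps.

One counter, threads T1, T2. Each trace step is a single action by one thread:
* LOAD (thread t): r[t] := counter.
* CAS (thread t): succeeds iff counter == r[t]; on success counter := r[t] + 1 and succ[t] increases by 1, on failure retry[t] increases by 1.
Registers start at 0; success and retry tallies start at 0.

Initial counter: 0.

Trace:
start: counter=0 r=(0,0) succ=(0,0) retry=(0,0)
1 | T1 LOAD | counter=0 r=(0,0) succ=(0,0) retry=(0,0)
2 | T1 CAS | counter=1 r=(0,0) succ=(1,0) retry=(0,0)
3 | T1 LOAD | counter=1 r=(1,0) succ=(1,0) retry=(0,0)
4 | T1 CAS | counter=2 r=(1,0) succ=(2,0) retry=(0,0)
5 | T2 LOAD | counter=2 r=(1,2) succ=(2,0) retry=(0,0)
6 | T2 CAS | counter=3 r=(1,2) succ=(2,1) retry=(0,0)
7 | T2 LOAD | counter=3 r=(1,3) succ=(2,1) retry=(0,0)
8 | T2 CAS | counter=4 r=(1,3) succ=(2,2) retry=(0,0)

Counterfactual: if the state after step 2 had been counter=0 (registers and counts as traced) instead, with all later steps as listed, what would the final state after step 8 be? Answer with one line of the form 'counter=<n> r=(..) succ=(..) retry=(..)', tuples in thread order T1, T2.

counter=3 r=(0,2) succ=(2,2) retry=(0,0)

state after step 2 := counter=0 r=(0,0) succ=(1,0) retry=(0,0)
3 | T1 LOAD | counter=0 r=(0,0) succ=(1,0) retry=(0,0)
4 | T1 CAS | counter=1 r=(0,0) succ=(2,0) retry=(0,0)
5 | T2 LOAD | counter=1 r=(0,1) succ=(2,0) retry=(0,0)
6 | T2 CAS | counter=2 r=(0,1) succ=(2,1) retry=(0,0)
7 | T2 LOAD | counter=2 r=(0,2) succ=(2,1) retry=(0,0)
8 | T2 CAS | counter=3 r=(0,2) succ=(2,2) retry=(0,0)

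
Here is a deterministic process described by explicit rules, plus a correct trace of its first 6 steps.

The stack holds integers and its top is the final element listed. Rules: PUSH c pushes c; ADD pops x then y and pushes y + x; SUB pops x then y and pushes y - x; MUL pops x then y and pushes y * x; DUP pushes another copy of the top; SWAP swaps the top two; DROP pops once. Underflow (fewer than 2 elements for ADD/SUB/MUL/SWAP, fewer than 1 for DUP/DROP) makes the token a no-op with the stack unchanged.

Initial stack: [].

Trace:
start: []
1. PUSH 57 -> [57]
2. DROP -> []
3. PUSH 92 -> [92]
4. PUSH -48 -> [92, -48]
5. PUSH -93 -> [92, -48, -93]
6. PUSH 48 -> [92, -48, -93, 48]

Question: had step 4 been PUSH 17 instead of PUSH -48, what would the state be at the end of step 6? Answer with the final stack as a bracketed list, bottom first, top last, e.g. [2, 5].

[92, 17, -93, 48]

(re-executing from step 4 with the substitution; state before step 4: [92])
4. PUSH 17 -> [92, 17]
5. PUSH -93 -> [92, 17, -93]
6. PUSH 48 -> [92, 17, -93, 48]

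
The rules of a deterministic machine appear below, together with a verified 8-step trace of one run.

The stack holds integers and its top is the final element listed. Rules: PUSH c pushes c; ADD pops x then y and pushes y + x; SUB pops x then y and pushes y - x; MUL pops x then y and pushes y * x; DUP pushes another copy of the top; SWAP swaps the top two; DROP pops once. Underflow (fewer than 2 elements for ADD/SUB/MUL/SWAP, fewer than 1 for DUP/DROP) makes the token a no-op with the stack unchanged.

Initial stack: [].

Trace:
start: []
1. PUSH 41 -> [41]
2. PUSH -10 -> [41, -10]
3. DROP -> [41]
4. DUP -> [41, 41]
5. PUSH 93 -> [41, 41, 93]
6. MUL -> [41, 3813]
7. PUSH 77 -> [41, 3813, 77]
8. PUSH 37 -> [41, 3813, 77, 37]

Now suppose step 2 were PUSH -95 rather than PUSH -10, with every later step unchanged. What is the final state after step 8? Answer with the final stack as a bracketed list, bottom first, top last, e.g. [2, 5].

(re-executing from step 2 with the substitution; state before step 2: [41])
2. PUSH -95 -> [41, -95]
3. DROP -> [41]
4. DUP -> [41, 41]
5. PUSH 93 -> [41, 41, 93]
6. MUL -> [41, 3813]
7. PUSH 77 -> [41, 3813, 77]
8. PUSH 37 -> [41, 3813, 77, 37]

[41, 3813, 77, 37]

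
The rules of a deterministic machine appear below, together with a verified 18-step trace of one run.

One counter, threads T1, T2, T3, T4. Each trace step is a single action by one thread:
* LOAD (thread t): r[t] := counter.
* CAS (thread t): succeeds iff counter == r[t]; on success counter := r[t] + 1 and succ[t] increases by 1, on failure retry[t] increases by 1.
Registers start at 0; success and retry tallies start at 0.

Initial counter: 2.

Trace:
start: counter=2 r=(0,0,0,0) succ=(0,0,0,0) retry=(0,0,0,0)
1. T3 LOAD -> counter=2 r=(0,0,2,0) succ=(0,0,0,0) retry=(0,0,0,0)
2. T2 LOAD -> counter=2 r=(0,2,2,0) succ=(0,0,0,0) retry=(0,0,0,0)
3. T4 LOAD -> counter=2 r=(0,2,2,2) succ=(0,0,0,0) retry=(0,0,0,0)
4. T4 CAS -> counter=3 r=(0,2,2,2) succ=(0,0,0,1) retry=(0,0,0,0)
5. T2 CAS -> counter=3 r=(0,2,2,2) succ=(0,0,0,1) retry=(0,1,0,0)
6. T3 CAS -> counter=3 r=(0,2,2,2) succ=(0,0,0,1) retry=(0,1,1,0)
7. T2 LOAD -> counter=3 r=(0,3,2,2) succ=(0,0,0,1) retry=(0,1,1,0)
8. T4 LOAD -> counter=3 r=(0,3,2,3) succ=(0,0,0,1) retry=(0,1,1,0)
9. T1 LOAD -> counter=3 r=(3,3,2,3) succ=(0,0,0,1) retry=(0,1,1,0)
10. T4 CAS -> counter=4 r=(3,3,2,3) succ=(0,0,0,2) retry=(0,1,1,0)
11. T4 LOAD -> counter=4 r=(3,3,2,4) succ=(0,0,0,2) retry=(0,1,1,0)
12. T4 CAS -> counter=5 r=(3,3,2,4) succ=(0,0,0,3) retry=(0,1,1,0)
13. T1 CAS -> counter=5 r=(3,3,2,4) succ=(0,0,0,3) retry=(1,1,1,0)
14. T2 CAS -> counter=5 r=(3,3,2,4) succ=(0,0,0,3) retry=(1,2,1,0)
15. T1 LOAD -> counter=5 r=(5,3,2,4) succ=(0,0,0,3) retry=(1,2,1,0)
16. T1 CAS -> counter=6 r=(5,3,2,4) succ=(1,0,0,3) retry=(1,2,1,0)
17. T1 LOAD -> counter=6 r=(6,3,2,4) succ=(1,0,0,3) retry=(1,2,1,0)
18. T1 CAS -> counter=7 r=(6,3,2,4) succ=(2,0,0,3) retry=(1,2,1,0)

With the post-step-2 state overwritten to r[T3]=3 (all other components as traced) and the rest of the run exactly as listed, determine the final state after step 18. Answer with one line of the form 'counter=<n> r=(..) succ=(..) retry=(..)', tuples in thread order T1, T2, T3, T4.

counter=8 r=(7,4,3,5) succ=(2,0,1,3) retry=(1,2,0,0)

state after step 2 := counter=2 r=(0,2,3,0) succ=(0,0,0,0) retry=(0,0,0,0)
3. T4 LOAD -> counter=2 r=(0,2,3,2) succ=(0,0,0,0) retry=(0,0,0,0)
4. T4 CAS -> counter=3 r=(0,2,3,2) succ=(0,0,0,1) retry=(0,0,0,0)
5. T2 CAS -> counter=3 r=(0,2,3,2) succ=(0,0,0,1) retry=(0,1,0,0)
6. T3 CAS -> counter=4 r=(0,2,3,2) succ=(0,0,1,1) retry=(0,1,0,0)
7. T2 LOAD -> counter=4 r=(0,4,3,2) succ=(0,0,1,1) retry=(0,1,0,0)
8. T4 LOAD -> counter=4 r=(0,4,3,4) succ=(0,0,1,1) retry=(0,1,0,0)
9. T1 LOAD -> counter=4 r=(4,4,3,4) succ=(0,0,1,1) retry=(0,1,0,0)
10. T4 CAS -> counter=5 r=(4,4,3,4) succ=(0,0,1,2) retry=(0,1,0,0)
11. T4 LOAD -> counter=5 r=(4,4,3,5) succ=(0,0,1,2) retry=(0,1,0,0)
12. T4 CAS -> counter=6 r=(4,4,3,5) succ=(0,0,1,3) retry=(0,1,0,0)
13. T1 CAS -> counter=6 r=(4,4,3,5) succ=(0,0,1,3) retry=(1,1,0,0)
14. T2 CAS -> counter=6 r=(4,4,3,5) succ=(0,0,1,3) retry=(1,2,0,0)
15. T1 LOAD -> counter=6 r=(6,4,3,5) succ=(0,0,1,3) retry=(1,2,0,0)
16. T1 CAS -> counter=7 r=(6,4,3,5) succ=(1,0,1,3) retry=(1,2,0,0)
17. T1 LOAD -> counter=7 r=(7,4,3,5) succ=(1,0,1,3) retry=(1,2,0,0)
18. T1 CAS -> counter=8 r=(7,4,3,5) succ=(2,0,1,3) retry=(1,2,0,0)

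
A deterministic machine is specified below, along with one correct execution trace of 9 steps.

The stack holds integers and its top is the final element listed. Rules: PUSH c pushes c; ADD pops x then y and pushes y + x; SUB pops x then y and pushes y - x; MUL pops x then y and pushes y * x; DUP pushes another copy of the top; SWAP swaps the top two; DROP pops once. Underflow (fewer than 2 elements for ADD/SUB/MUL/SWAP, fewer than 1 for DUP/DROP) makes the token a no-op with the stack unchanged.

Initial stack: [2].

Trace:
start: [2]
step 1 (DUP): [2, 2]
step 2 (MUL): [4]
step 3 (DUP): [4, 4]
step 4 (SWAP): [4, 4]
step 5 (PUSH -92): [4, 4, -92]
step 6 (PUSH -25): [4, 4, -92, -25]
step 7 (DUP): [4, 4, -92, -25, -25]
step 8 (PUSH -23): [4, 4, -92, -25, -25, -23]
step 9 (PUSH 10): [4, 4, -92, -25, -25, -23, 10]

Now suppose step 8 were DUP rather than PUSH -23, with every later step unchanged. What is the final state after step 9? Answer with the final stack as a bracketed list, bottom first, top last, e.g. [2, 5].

[4, 4, -92, -25, -25, -25, 10]

(re-executing from step 8 with the substitution; state before step 8: [4, 4, -92, -25, -25])
step 8 (DUP): [4, 4, -92, -25, -25, -25]
step 9 (PUSH 10): [4, 4, -92, -25, -25, -25, 10]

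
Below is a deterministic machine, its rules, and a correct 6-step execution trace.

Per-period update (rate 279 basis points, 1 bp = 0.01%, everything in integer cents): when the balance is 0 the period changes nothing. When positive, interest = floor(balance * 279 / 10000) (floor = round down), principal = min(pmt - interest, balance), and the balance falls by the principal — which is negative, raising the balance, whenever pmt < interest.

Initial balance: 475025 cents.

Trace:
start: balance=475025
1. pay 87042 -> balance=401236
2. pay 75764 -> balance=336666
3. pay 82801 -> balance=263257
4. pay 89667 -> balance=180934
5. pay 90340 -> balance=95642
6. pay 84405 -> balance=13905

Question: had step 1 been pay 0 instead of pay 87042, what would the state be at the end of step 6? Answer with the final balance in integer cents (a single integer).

113786

(re-executing from step 1 with the substitution; state before step 1: balance=475025)
1. pay 0 -> balance=488278
2. pay 75764 -> balance=426136
3. pay 82801 -> balance=355224
4. pay 89667 -> balance=275467
5. pay 90340 -> balance=192812
6. pay 84405 -> balance=113786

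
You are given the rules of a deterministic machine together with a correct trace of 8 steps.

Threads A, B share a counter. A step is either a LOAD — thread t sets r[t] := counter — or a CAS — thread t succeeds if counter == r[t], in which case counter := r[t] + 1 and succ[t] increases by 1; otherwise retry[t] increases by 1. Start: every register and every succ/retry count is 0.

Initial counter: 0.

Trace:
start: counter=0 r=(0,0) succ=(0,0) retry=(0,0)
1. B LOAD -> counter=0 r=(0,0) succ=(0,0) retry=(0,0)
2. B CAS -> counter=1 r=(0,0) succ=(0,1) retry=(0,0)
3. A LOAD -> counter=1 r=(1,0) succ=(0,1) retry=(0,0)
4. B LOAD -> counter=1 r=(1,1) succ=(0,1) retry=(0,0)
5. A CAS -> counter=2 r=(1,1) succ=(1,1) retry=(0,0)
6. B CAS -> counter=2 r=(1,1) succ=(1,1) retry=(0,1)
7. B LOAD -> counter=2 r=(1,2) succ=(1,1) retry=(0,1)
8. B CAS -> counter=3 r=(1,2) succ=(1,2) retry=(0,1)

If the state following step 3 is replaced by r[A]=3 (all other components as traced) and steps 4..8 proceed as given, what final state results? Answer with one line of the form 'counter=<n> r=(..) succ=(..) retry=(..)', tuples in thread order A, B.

counter=3 r=(3,2) succ=(0,3) retry=(1,0)

state after step 3 := counter=1 r=(3,0) succ=(0,1) retry=(0,0)
4. B LOAD -> counter=1 r=(3,1) succ=(0,1) retry=(0,0)
5. A CAS -> counter=1 r=(3,1) succ=(0,1) retry=(1,0)
6. B CAS -> counter=2 r=(3,1) succ=(0,2) retry=(1,0)
7. B LOAD -> counter=2 r=(3,2) succ=(0,2) retry=(1,0)
8. B CAS -> counter=3 r=(3,2) succ=(0,3) retry=(1,0)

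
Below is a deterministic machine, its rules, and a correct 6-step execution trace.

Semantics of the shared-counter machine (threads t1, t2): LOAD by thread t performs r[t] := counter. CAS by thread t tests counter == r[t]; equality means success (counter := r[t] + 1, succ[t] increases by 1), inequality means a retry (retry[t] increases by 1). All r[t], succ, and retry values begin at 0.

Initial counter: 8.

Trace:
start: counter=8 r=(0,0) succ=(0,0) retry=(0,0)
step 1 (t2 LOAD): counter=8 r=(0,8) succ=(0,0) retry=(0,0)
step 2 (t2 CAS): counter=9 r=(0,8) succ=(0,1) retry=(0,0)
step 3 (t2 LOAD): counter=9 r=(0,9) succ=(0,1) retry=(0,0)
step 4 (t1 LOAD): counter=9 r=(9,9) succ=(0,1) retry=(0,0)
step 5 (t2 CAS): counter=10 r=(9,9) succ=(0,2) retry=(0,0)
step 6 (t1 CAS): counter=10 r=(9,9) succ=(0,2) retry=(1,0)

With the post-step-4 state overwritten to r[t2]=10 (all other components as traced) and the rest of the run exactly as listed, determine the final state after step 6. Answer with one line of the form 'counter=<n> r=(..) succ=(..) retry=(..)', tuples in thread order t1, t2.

counter=10 r=(9,10) succ=(1,1) retry=(0,1)

state after step 4 := counter=9 r=(9,10) succ=(0,1) retry=(0,0)
step 5 (t2 CAS): counter=9 r=(9,10) succ=(0,1) retry=(0,1)
step 6 (t1 CAS): counter=10 r=(9,10) succ=(1,1) retry=(0,1)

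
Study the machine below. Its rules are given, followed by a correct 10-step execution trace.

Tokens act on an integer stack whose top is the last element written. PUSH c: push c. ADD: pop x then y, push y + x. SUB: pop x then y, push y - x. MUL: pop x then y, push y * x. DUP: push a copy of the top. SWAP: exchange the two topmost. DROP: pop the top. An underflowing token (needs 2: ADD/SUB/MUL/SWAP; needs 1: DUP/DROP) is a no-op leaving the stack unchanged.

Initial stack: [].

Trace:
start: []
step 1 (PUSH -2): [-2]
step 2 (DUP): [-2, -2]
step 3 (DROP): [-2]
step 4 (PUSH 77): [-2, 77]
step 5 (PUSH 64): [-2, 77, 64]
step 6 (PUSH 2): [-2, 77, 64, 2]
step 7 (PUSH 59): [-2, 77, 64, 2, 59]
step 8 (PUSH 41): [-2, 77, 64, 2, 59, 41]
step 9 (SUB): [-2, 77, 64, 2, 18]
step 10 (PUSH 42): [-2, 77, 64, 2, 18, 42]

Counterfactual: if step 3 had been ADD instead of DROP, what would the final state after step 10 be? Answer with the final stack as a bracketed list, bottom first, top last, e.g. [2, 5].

[-4, 77, 64, 2, 18, 42]

(re-executing from step 3 with the substitution; state before step 3: [-2, -2])
step 3 (ADD): [-4]
step 4 (PUSH 77): [-4, 77]
step 5 (PUSH 64): [-4, 77, 64]
step 6 (PUSH 2): [-4, 77, 64, 2]
step 7 (PUSH 59): [-4, 77, 64, 2, 59]
step 8 (PUSH 41): [-4, 77, 64, 2, 59, 41]
step 9 (SUB): [-4, 77, 64, 2, 18]
step 10 (PUSH 42): [-4, 77, 64, 2, 18, 42]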